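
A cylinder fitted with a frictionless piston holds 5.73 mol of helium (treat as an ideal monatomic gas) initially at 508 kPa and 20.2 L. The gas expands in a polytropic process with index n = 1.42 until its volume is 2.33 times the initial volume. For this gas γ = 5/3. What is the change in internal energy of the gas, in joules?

-4600 J

T₁ = P₁V₁/(nR) = 508×20.2/(5.73×8.314) = 215 K.
Polytropic n=1.42: T₂ = T₁(V₁/V₂)^(n−1) = 215×(0.429)^0.42 = 151 K; P₂ = P₁(V₁/V₂)^n = 153 kPa.
For an ideal gas ΔU = nCvΔT with Cv = (3/2)R = 12.5 J/(mol·K).
ΔU = 5.73×12.5×(151−215) = -4600 J.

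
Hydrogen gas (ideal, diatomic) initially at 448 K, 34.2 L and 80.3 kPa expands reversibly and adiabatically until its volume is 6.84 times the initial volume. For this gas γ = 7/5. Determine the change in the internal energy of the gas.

-3680 J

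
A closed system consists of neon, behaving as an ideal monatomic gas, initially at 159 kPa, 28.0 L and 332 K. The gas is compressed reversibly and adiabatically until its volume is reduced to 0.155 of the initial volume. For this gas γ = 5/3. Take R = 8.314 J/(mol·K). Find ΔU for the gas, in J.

16500 J

n = P₁V₁/(RT₁) = 159×28.0/(8.314×332) = 1.61 mol.
Adiabatic: TV^(γ−1) = const ⇒ T₂ = 332×(6.45)^0.667 = 1150 K; PV^γ = const ⇒ P₂ = 3560 kPa.
For an ideal gas ΔU = nCvΔT with Cv = (3/2)R = 12.5 J/(mol·K).
ΔU = 1.61×12.5×(1150−332) = 16500 J.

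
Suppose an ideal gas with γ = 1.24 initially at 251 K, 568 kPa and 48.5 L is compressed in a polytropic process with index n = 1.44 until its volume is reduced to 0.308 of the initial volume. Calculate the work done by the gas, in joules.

-42500 J

n = P₁V₁/(RT₁) = 568×48.5/(8.314×251) = 13.2 mol.
Polytropic n=1.44: T₂ = T₁(V₁/V₂)^(n−1) = 251×(3.25)^0.44 = 421 K; P₂ = P₁(V₁/V₂)^n = 3100 kPa.
W = (P₁V₁−P₂V₂)/(n−1) = (568×48.5−3100×14.9)/0.44 = -42500 J.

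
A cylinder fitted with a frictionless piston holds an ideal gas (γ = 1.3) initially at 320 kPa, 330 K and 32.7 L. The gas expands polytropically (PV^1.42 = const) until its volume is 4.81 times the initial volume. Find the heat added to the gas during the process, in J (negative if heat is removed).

n = P₁V₁/(RT₁) = 320×32.7/(8.314×330) = 3.81 mol.
Polytropic n=1.42: T₂ = T₁(V₁/V₂)^(n−1) = 330×(0.208)^0.42 = 171 K; P₂ = P₁(V₁/V₂)^n = 34.4 kPa.
W = (P₁V₁−P₂V₂)/(n−1) = (320×32.7−34.4×157)/0.42 = 12000 J.
ΔU = nCvΔT = 3.81×27.7×(171−330) = -16800 J.
Q = ΔU + W = -4810 J.

-4810 J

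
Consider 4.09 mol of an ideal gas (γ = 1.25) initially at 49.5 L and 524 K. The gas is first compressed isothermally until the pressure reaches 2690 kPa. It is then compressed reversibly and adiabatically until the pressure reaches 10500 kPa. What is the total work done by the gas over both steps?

P₁ = nRT₁/V₁ = 4.09×8.314×524/49.5 = 360 kPa.
Step 1 — Isothermal: T stays 524 K; PV = const ⇒ V₂ = 6.62 L, P₂ = 2690 kPa.
ΔU = 0 (ideal gas, T constant).
W = nRT ln(V₂/V₁) = 4.09×8.314×524×ln(0.134) = -35800 J.
Q = ΔU + W = -35800 J.
State after step 1: P = 2690 kPa, V = 6.62 L, T = 524 K.
Step 2 — Adiabatic: T₂/T₁ = (P₂/P₁)^((γ−1)/γ) ⇒ T₂ = 524×(3.90)^0.200 = 688 K; V₂ = 2.23 L.
ΔU = nCvΔT = 4.09×33.3×(688−524) = 22300 J.
Q = 0 for an adiabatic process, so W = −ΔU = -22300 J.
Net over both steps: W = -58200 J, Q = -35800 J, ΔU = 22300 J.

-58200 J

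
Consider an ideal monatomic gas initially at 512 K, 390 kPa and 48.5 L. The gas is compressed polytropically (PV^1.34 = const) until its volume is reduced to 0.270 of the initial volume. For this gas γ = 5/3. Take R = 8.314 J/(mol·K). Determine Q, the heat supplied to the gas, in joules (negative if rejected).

-15300 J

n = P₁V₁/(RT₁) = 390×48.5/(8.314×512) = 4.44 mol.
Polytropic n=1.34: T₂ = T₁(V₁/V₂)^(n−1) = 512×(3.70)^0.34 = 799 K; P₂ = P₁(V₁/V₂)^n = 2250 kPa.
W = (P₁V₁−P₂V₂)/(n−1) = (390×48.5−2250×13.1)/0.34 = -31200 J.
ΔU = nCvΔT = 4.44×12.5×(799−512) = 15900 J.
Q = ΔU + W = -15300 J.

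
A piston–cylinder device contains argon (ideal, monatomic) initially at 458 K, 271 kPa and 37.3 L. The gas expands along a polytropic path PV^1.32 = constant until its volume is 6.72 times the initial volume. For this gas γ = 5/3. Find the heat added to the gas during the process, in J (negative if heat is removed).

7500 J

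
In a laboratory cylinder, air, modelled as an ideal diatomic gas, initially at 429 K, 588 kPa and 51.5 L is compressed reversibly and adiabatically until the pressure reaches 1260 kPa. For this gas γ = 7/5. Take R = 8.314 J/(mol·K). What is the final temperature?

533 K

Adiabatic: T₂/T₁ = (P₂/P₁)^((γ−1)/γ) ⇒ T₂ = 429×(2.14)^0.286 = 533 K; V₂ = 29.9 L.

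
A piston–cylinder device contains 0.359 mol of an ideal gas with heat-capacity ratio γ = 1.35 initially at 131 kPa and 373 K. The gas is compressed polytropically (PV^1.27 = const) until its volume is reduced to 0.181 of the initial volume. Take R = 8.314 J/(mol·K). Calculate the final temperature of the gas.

592 K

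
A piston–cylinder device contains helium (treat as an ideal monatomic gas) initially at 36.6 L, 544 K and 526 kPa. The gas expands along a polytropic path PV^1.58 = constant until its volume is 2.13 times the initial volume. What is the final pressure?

159 kPa

Polytropic n=1.58: T₂ = T₁(V₁/V₂)^(n−1) = 544×(0.469)^0.58 = 351 K; P₂ = P₁(V₁/V₂)^n = 159 kPa.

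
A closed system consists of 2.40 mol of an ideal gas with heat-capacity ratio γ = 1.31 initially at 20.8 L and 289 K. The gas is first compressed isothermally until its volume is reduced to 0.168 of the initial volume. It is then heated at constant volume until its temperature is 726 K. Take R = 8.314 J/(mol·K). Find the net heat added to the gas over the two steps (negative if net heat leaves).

P₁ = nRT₁/V₁ = 2.40×8.314×289/20.8 = 277 kPa.
Step 1 — Isothermal: T stays 289 K; PV = const ⇒ V₂ = 3.49 L, P₂ = 1650 kPa.
ΔU = 0 (ideal gas, T constant).
W = nRT ln(V₂/V₁) = 2.40×8.314×289×ln(0.168) = -10300 J.
Q = ΔU + W = -10300 J.
State after step 1: P = 1650 kPa, V = 3.49 L, T = 289 K.
Step 2 — Isochoric: V stays 3.49 L; P/T = const ⇒ T₂ = 726 K, P₂ = 4150 kPa.
W = 0 (no volume change).
ΔU = nCvΔT = 2.40×26.8×(726−289) = 28100 J.
Q = ΔU = 28100 J.
Net over both steps: W = -10300 J, Q = 17800 J, ΔU = 28100 J.

17800 J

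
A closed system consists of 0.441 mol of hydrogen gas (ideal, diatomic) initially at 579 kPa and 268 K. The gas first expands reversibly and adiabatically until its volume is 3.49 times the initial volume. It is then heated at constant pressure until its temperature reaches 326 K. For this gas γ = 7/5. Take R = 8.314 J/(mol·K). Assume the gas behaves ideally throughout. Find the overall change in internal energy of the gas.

532 J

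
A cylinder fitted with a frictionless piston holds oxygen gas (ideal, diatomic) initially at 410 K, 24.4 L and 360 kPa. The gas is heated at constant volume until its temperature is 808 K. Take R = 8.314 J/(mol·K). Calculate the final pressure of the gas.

Isochoric: V stays 24.4 L; P/T = const ⇒ T₂ = 808 K, P₂ = 709 kPa.

709 kPa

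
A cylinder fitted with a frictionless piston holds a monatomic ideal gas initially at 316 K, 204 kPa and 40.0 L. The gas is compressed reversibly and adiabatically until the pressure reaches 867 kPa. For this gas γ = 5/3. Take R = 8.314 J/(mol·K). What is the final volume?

16.8 L

Adiabatic: T₂/T₁ = (P₂/P₁)^((γ−1)/γ) ⇒ T₂ = 316×(4.25)^0.400 = 564 K; V₂ = 16.8 L.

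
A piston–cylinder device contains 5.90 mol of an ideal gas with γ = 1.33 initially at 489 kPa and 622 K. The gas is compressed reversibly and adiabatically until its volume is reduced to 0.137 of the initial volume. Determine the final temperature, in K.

V₁ = nRT₁/P₁ = 5.90×8.314×622/489 = 62.4 L.
Adiabatic: TV^(γ−1) = const ⇒ T₂ = 622×(7.30)^0.330 = 1200 K; PV^γ = const ⇒ P₂ = 6880 kPa.

1200 K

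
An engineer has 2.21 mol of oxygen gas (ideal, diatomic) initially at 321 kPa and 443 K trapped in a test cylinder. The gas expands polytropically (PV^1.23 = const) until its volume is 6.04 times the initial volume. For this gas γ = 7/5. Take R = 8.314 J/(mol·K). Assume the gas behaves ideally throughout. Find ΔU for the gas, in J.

V₁ = nRT₁/P₁ = 2.21×8.314×443/321 = 25.4 L.
Polytropic n=1.23: T₂ = T₁(V₁/V₂)^(n−1) = 443×(0.166)^0.23 = 293 K; P₂ = P₁(V₁/V₂)^n = 35.1 kPa.
For an ideal gas ΔU = nCvΔT with Cv = (5/2)R = 20.8 J/(mol·K).
ΔU = 2.21×20.8×(293−443) = -6890 J.

-6890 J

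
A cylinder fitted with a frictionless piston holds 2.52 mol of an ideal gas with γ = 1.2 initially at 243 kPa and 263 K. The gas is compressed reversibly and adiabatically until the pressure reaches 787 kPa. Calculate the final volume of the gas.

8.52 L

V₁ = nRT₁/P₁ = 2.52×8.314×263/243 = 22.7 L.
Adiabatic: T₂/T₁ = (P₂/P₁)^((γ−1)/γ) ⇒ T₂ = 263×(3.24)^0.167 = 320 K; V₂ = 8.52 L.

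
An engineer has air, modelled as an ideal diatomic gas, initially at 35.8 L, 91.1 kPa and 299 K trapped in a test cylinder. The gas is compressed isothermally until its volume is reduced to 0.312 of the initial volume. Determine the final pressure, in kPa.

292 kPa

Isothermal: T stays 299 K; PV = const ⇒ V₂ = 11.2 L, P₂ = 292 kPa.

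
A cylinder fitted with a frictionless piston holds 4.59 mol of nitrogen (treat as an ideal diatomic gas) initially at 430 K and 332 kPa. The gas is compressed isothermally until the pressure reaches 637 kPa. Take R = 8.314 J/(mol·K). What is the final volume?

25.8 L

V₁ = nRT₁/P₁ = 4.59×8.314×430/332 = 49.4 L.
Isothermal: T stays 430 K; PV = const ⇒ V₂ = 25.8 L, P₂ = 637 kPa.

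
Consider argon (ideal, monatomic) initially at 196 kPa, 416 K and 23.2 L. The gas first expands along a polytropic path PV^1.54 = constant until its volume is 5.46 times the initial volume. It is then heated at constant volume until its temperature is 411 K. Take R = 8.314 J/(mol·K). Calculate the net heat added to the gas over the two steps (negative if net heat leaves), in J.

n = P₁V₁/(RT₁) = 196×23.2/(8.314×416) = 1.31 mol.
Step 1 — Polytropic n=1.54: T₂ = T₁(V₁/V₂)^(n−1) = 416×(0.183)^0.54 = 166 K; P₂ = P₁(V₁/V₂)^n = 14.4 kPa.
W = (P₁V₁−P₂V₂)/(n−1) = (196×23.2−14.4×127)/0.54 = 5050 J.
ΔU = nCvΔT = 1.31×12.5×(166−416) = -4090 J.
Q = ΔU + W = 960 J.
State after step 1: P = 14.4 kPa, V = 127 L, T = 166 K.
Step 2 — Isochoric: V stays 127 L; P/T = const ⇒ T₂ = 411 K, P₂ = 35.5 kPa.
W = 0 (no volume change).
ΔU = nCvΔT = 1.31×12.5×(411−166) = 4010 J.
Q = ΔU = 4010 J.
Net over both steps: W = 5050 J, Q = 4970 J, ΔU = -82.0 J.

4970 J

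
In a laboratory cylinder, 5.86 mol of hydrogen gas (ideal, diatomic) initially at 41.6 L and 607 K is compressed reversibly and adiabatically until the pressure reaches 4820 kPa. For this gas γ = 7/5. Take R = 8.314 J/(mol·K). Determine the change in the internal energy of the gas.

53800 J

P₁ = nRT₁/V₁ = 5.86×8.314×607/41.6 = 711 kPa.
Adiabatic: T₂/T₁ = (P₂/P₁)^((γ−1)/γ) ⇒ T₂ = 607×(6.78)^0.286 = 1050 K; V₂ = 10.6 L.
For an ideal gas ΔU = nCvΔT with Cv = (5/2)R = 20.8 J/(mol·K).
ΔU = 5.86×20.8×(1050−607) = 53800 J.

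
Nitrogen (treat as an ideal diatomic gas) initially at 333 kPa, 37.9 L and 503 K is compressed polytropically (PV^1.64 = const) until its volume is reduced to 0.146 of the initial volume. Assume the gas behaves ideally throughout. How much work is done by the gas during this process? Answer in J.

n = P₁V₁/(RT₁) = 333×37.9/(8.314×503) = 3.02 mol.
Polytropic n=1.64: T₂ = T₁(V₁/V₂)^(n−1) = 503×(6.85)^0.64 = 1720 K; P₂ = P₁(V₁/V₂)^n = 7810 kPa.
W = (P₁V₁−P₂V₂)/(n−1) = (333×37.9−7810×5.53)/0.64 = -47800 J.

-47800 J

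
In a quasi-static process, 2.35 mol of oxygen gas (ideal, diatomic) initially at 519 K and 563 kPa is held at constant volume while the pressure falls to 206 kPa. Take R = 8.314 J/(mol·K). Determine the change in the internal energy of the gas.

V₁ = nRT₁/P₁ = 2.35×8.314×519/563 = 18.0 L.
Isochoric: V stays 18.0 L; P/T = const ⇒ T₂ = 190 K, P₂ = 206 kPa.
For an ideal gas ΔU = nCvΔT with Cv = (5/2)R = 20.8 J/(mol·K).
ΔU = 2.35×20.8×(190−519) = -16100 J.

-16100 J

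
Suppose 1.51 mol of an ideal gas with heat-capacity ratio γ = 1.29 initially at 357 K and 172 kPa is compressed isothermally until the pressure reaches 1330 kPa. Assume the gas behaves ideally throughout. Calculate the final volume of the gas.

V₁ = nRT₁/P₁ = 1.51×8.314×357/172 = 26.1 L.
Isothermal: T stays 357 K; PV = const ⇒ V₂ = 3.37 L, P₂ = 1330 kPa.

3.37 L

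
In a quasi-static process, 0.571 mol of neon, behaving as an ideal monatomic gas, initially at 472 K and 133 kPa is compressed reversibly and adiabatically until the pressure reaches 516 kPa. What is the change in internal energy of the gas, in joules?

V₁ = nRT₁/P₁ = 0.571×8.314×472/133 = 16.8 L.
Adiabatic: T₂/T₁ = (P₂/P₁)^((γ−1)/γ) ⇒ T₂ = 472×(3.88)^0.400 = 812 K; V₂ = 7.47 L.
For an ideal gas ΔU = nCvΔT with Cv = (3/2)R = 12.5 J/(mol·K).
ΔU = 0.571×12.5×(812−472) = 2420 J.

2420 J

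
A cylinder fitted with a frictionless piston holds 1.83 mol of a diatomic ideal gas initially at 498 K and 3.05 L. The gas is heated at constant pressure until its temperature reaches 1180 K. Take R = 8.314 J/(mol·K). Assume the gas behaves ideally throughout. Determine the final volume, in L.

7.23 L

P₁ = nRT₁/V₁ = 1.83×8.314×498/3.05 = 2480 kPa.
Isobaric: P stays 2480 kPa; V/T = const ⇒ T₂ = 1180 K, V₂ = 7.23 L.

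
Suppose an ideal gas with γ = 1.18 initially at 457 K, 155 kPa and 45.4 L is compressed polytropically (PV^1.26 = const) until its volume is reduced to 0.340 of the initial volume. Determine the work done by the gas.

-8760 J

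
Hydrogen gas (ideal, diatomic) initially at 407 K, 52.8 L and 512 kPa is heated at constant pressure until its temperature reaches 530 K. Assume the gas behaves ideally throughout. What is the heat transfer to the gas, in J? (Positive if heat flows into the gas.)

28600 J

n = P₁V₁/(RT₁) = 512×52.8/(8.314×407) = 7.99 mol.
Isobaric: P stays 512 kPa; V/T = const ⇒ T₂ = 530 K, V₂ = 68.8 L.
W = PΔV = 512×(68.8−52.8) kPa·L = 8170 J.
ΔU = nCvΔT = 7.99×20.8×(530−407) = 20400 J.
Q = ΔU + W = nCpΔT = 28600 J.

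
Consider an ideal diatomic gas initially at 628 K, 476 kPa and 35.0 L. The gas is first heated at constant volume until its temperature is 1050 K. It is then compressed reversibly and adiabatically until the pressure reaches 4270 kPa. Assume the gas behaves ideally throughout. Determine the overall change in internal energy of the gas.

70900 J

n = P₁V₁/(RT₁) = 476×35.0/(8.314×628) = 3.19 mol.
Step 1 — Isochoric: V stays 35.0 L; P/T = const ⇒ T₂ = 1050 K, P₂ = 796 kPa.
W = 0 (no volume change).
ΔU = nCvΔT = 3.19×20.8×(1050−628) = 28000 J.
Q = ΔU = 28000 J.
State after step 1: P = 796 kPa, V = 35.0 L, T = 1050 K.
Step 2 — Adiabatic: T₂/T₁ = (P₂/P₁)^((γ−1)/γ) ⇒ T₂ = 1050×(5.37)^0.286 = 1700 K; V₂ = 10.5 L.
ΔU = nCvΔT = 3.19×20.8×(1700−1050) = 42900 J.
Q = 0 for an adiabatic process, so W = −ΔU = -42900 J.
Net over both steps: W = -42900 J, Q = 28000 J, ΔU = 70900 J.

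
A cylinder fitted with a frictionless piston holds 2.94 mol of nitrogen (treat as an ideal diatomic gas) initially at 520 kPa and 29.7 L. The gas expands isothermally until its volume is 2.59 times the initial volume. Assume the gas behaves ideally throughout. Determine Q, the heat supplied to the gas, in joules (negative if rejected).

T₁ = P₁V₁/(nR) = 520×29.7/(2.94×8.314) = 632 K.
Isothermal: T stays 632 K; PV = const ⇒ V₂ = 76.9 L, P₂ = 201 kPa.
ΔU = 0 (ideal gas, T constant).
W = nRT ln(V₂/V₁) = 2.94×8.314×632×ln(2.59) = 14700 J.
Q = ΔU + W = 14700 J.

14700 J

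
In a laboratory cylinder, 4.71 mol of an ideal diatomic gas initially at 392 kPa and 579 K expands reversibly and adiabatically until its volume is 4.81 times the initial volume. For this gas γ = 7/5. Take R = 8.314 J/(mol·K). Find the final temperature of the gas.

V₁ = nRT₁/P₁ = 4.71×8.314×579/392 = 57.8 L.
Adiabatic: TV^(γ−1) = const ⇒ T₂ = 579×(0.208)^0.400 = 309 K; PV^γ = const ⇒ P₂ = 43.5 kPa.

309 K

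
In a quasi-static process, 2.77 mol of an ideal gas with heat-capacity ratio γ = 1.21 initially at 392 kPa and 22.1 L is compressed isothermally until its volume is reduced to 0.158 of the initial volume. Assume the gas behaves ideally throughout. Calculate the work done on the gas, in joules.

16000 J

T₁ = P₁V₁/(nR) = 392×22.1/(2.77×8.314) = 376 K.
Isothermal: T stays 376 K; PV = const ⇒ V₂ = 3.49 L, P₂ = 2480 kPa.
W = nRT ln(V₂/V₁) = 2.77×8.314×376×ln(0.158) = -16000 J.
Work done on the gas = −W_by = 16000 J.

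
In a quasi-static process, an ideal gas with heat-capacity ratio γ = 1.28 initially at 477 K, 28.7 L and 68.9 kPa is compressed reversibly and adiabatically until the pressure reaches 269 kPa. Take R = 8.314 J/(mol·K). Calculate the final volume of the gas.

9.90 L

Adiabatic: T₂/T₁ = (P₂/P₁)^((γ−1)/γ) ⇒ T₂ = 477×(3.90)^0.219 = 643 K; V₂ = 9.90 L.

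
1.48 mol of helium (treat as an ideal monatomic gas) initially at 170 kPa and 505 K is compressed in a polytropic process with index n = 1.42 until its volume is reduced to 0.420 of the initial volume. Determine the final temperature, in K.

727 K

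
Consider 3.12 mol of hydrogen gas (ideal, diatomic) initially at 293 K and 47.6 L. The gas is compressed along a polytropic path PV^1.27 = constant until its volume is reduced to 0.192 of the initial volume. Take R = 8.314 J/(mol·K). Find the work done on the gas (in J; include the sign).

15800 J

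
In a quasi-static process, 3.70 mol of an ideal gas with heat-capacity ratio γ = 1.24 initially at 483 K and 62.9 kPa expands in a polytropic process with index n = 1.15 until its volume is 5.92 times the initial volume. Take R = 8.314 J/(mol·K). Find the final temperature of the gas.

370 K

V₁ = nRT₁/P₁ = 3.70×8.314×483/62.9 = 236 L.
Polytropic n=1.15: T₂ = T₁(V₁/V₂)^(n−1) = 483×(0.169)^0.15 = 370 K; P₂ = P₁(V₁/V₂)^n = 8.14 kPa.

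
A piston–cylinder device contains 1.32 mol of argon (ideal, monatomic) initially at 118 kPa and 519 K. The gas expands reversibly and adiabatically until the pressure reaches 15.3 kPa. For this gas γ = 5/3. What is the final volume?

164 L

V₁ = nRT₁/P₁ = 1.32×8.314×519/118 = 48.3 L.
Adiabatic: T₂/T₁ = (P₂/P₁)^((γ−1)/γ) ⇒ T₂ = 519×(0.130)^0.400 = 229 K; V₂ = 164 L.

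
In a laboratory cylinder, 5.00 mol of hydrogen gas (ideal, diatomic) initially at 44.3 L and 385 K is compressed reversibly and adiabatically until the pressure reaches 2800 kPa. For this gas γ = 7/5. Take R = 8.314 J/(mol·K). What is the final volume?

P₁ = nRT₁/V₁ = 5.00×8.314×385/44.3 = 361 kPa.
Adiabatic: T₂/T₁ = (P₂/P₁)^((γ−1)/γ) ⇒ T₂ = 385×(7.75)^0.286 = 691 K; V₂ = 10.3 L.

10.3 L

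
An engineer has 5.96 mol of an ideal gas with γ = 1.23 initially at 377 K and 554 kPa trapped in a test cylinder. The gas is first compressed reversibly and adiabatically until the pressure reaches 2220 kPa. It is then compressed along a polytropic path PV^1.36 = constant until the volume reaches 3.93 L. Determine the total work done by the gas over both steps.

-53900 J

V₁ = nRT₁/P₁ = 5.96×8.314×377/554 = 33.7 L.
Step 1 — Adiabatic: T₂/T₁ = (P₂/P₁)^((γ−1)/γ) ⇒ T₂ = 377×(4.01)^0.187 = 489 K; V₂ = 10.9 L.
ΔU = nCvΔT = 5.96×36.1×(489−377) = 24100 J.
Q = 0 for an adiabatic process, so W = −ΔU = -24100 J.
State after step 1: P = 2220 kPa, V = 10.9 L, T = 489 K.
Step 2 — Polytropic n=1.36: T₂ = T₁(V₁/V₂)^(n−1) = 489×(2.78)^0.36 = 706 K; P₂ = P₁(V₁/V₂)^n = 8900 kPa.
W = (P₁V₁−P₂V₂)/(n−1) = (2220×10.9−8900×3.93)/0.36 = -29900 J.
ΔU = nCvΔT = 5.96×36.1×(706−489) = 46800 J.
Q = ΔU + W = 16900 J.
Net over both steps: W = -53900 J, Q = 16900 J, ΔU = 70800 J.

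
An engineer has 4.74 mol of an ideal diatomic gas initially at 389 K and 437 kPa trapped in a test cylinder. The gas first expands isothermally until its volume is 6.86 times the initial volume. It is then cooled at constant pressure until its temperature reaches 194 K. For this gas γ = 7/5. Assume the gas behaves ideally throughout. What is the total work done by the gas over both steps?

21800 J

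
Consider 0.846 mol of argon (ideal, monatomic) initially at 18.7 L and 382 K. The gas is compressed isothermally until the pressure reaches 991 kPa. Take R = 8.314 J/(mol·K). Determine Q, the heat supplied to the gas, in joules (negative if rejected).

-5190 J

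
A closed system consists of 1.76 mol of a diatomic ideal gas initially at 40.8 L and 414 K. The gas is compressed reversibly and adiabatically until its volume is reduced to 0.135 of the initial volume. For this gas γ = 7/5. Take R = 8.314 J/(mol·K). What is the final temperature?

922 K

P₁ = nRT₁/V₁ = 1.76×8.314×414/40.8 = 148 kPa.
Adiabatic: TV^(γ−1) = const ⇒ T₂ = 414×(7.41)^0.400 = 922 K; PV^γ = const ⇒ P₂ = 2450 kPa.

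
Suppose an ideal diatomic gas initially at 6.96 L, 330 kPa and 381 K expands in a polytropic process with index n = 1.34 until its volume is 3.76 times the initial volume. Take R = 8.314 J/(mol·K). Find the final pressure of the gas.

55.9 kPa

Polytropic n=1.34: T₂ = T₁(V₁/V₂)^(n−1) = 381×(0.266)^0.34 = 243 K; P₂ = P₁(V₁/V₂)^n = 55.9 kPa.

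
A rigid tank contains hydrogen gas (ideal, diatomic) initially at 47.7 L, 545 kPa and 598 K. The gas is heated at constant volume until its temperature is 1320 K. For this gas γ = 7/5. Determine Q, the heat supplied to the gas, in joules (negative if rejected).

78500 J

n = P₁V₁/(RT₁) = 545×47.7/(8.314×598) = 5.23 mol.
Isochoric: V stays 47.7 L; P/T = const ⇒ T₂ = 1320 K, P₂ = 1200 kPa.
W = 0 (no volume change).
ΔU = nCvΔT = 5.23×20.8×(1320−598) = 78500 J.
Q = ΔU = 78500 J.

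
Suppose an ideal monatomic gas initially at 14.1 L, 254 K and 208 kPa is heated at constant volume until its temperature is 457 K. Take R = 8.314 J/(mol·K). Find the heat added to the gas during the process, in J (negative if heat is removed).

3520 J

n = P₁V₁/(RT₁) = 208×14.1/(8.314×254) = 1.39 mol.
Isochoric: V stays 14.1 L; P/T = const ⇒ T₂ = 457 K, P₂ = 374 kPa.
W = 0 (no volume change).
ΔU = nCvΔT = 1.39×12.5×(457−254) = 3520 J.
Q = ΔU = 3520 J.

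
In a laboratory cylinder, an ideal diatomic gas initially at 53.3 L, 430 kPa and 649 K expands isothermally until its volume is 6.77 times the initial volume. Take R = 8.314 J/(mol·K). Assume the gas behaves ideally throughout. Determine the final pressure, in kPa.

63.5 kPa

Isothermal: T stays 649 K; PV = const ⇒ V₂ = 361 L, P₂ = 63.5 kPa.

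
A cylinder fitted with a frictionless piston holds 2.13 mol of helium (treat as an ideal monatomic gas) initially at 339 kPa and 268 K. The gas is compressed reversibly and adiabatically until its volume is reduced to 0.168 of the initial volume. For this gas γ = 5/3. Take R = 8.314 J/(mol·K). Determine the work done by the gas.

V₁ = nRT₁/P₁ = 2.13×8.314×268/339 = 14.0 L.
Adiabatic: TV^(γ−1) = const ⇒ T₂ = 268×(5.95)^0.667 = 880 K; PV^γ = const ⇒ P₂ = 6630 kPa.
ΔU = nCvΔT = 2.13×12.5×(880−268) = 16300 J.
Q = 0 for an adiabatic process, so W = −ΔU = -16300 J.

-16300 J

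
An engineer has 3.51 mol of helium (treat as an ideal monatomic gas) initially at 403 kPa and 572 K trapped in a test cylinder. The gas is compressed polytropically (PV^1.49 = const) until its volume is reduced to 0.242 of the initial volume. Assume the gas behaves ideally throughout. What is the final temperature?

V₁ = nRT₁/P₁ = 3.51×8.314×572/403 = 41.4 L.
Polytropic n=1.49: T₂ = T₁(V₁/V₂)^(n−1) = 572×(4.13)^0.49 = 1150 K; P₂ = P₁(V₁/V₂)^n = 3340 kPa.

1150 K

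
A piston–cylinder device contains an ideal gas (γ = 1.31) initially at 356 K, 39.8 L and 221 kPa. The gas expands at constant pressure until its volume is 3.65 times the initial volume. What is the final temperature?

1300 K

Isobaric: P stays 221 kPa; V/T = const ⇒ T₂ = 1300 K, V₂ = 145 L.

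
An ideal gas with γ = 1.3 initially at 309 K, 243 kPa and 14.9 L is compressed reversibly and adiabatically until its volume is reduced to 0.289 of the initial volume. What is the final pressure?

1220 kPa

Adiabatic: TV^(γ−1) = const ⇒ T₂ = 309×(3.46)^0.300 = 448 K; PV^γ = const ⇒ P₂ = 1220 kPa.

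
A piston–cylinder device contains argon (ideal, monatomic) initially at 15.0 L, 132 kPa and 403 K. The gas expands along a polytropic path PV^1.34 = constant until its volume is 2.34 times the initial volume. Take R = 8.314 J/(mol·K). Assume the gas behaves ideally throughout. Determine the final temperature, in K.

302 K

Polytropic n=1.34: T₂ = T₁(V₁/V₂)^(n−1) = 403×(0.427)^0.34 = 302 K; P₂ = P₁(V₁/V₂)^n = 42.2 kPa.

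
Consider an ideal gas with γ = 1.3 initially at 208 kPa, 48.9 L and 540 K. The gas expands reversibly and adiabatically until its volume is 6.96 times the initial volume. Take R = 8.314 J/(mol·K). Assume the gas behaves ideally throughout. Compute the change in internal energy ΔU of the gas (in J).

-15000 J

n = P₁V₁/(RT₁) = 208×48.9/(8.314×540) = 2.27 mol.
Adiabatic: TV^(γ−1) = const ⇒ T₂ = 540×(0.144)^0.300 = 302 K; PV^γ = const ⇒ P₂ = 16.7 kPa.
For an ideal gas ΔU = nCvΔT with Cv = R/(γ−1) = 27.7 J/(mol·K).
ΔU = 2.27×27.7×(302−540) = -15000 J.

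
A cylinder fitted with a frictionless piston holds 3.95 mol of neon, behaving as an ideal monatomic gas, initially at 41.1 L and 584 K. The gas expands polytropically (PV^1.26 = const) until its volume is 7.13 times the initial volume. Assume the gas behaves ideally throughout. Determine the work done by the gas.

P₁ = nRT₁/V₁ = 3.95×8.314×584/41.1 = 467 kPa.
Polytropic n=1.26: T₂ = T₁(V₁/V₂)^(n−1) = 584×(0.140)^0.26 = 350 K; P₂ = P₁(V₁/V₂)^n = 39.3 kPa.
W = (P₁V₁−P₂V₂)/(n−1) = (467×41.1−39.3×293)/0.26 = 29500 J.

29500 J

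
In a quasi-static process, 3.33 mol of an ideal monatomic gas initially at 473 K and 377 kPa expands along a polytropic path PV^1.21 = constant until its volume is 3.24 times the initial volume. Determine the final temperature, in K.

V₁ = nRT₁/P₁ = 3.33×8.314×473/377 = 34.7 L.
Polytropic n=1.21: T₂ = T₁(V₁/V₂)^(n−1) = 473×(0.309)^0.21 = 370 K; P₂ = P₁(V₁/V₂)^n = 90.9 kPa.

370 K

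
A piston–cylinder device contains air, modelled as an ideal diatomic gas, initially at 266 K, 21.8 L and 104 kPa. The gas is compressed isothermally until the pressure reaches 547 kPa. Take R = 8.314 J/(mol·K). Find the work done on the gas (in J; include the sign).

n = P₁V₁/(RT₁) = 104×21.8/(8.314×266) = 1.03 mol.
Isothermal: T stays 266 K; PV = const ⇒ V₂ = 4.14 L, P₂ = 547 kPa.
W = nRT ln(V₂/V₁) = 1.03×8.314×266×ln(0.190) = -3760 J.
Work done on the gas = −W_by = 3760 J.

3760 J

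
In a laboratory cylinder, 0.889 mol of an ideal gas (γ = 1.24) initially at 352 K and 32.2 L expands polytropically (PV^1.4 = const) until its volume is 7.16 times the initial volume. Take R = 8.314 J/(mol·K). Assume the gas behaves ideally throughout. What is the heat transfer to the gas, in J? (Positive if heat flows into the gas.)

-2360 J

P₁ = nRT₁/V₁ = 0.889×8.314×352/32.2 = 80.8 kPa.
Polytropic n=1.4: T₂ = T₁(V₁/V₂)^(n−1) = 352×(0.140)^0.40 = 160 K; P₂ = P₁(V₁/V₂)^n = 5.13 kPa.
W = (P₁V₁−P₂V₂)/(n−1) = (80.8×32.2−5.13×231)/0.40 = 3540 J.
ΔU = nCvΔT = 0.889×34.6×(160−352) = -5910 J.
Q = ΔU + W = -2360 J.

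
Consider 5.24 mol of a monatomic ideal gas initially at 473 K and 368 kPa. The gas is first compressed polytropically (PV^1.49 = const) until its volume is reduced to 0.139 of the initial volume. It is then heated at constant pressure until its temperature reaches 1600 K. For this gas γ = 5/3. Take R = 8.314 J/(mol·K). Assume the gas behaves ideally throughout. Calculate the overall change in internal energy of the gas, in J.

V₁ = nRT₁/P₁ = 5.24×8.314×473/368 = 56.0 L.
Step 1 — Polytropic n=1.49: T₂ = T₁(V₁/V₂)^(n−1) = 473×(7.19)^0.49 = 1240 K; P₂ = P₁(V₁/V₂)^n = 6960 kPa.
W = (P₁V₁−P₂V₂)/(n−1) = (368×56.0−6960×7.78)/0.49 = -68500 J.
ΔU = nCvΔT = 5.24×12.5×(1240−473) = 50400 J.
Q = ΔU + W = -18200 J.
State after step 1: P = 6960 kPa, V = 7.78 L, T = 1240 K.
Step 2 — Isobaric: P stays 6960 kPa; V/T = const ⇒ T₂ = 1600 K, V₂ = 10.0 L.
W = PΔV = 6960×(10.0−7.78) kPa·L = 15500 J.
ΔU = nCvΔT = 5.24×12.5×(1600−1240) = 23300 J.
Q = ΔU + W = nCpΔT = 38800 J.
Net over both steps: W = -53000 J, Q = 20600 J, ΔU = 73600 J.

73600 J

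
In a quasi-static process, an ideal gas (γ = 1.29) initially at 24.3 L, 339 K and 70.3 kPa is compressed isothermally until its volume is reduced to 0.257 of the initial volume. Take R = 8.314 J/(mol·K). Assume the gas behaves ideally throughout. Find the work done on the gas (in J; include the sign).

n = P₁V₁/(RT₁) = 70.3×24.3/(8.314×339) = 0.606 mol.
Isothermal: T stays 339 K; PV = const ⇒ V₂ = 6.25 L, P₂ = 274 kPa.
W = nRT ln(V₂/V₁) = 0.606×8.314×339×ln(0.257) = -2320 J.
Work done on the gas = −W_by = 2320 J.

2320 J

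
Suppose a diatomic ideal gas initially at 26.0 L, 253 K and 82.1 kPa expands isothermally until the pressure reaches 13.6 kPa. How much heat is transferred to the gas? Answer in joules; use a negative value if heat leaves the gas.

3840 J

n = P₁V₁/(RT₁) = 82.1×26.0/(8.314×253) = 1.01 mol.
Isothermal: T stays 253 K; PV = const ⇒ V₂ = 157 L, P₂ = 13.6 kPa.
ΔU = 0 (ideal gas, T constant).
W = nRT ln(V₂/V₁) = 1.01×8.314×253×ln(6.04) = 3840 J.
Q = ΔU + W = 3840 J.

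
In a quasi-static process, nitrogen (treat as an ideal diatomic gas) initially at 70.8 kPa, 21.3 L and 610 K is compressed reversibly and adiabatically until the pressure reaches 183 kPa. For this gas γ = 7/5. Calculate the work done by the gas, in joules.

n = P₁V₁/(RT₁) = 70.8×21.3/(8.314×610) = 0.297 mol.
Adiabatic: T₂/T₁ = (P₂/P₁)^((γ−1)/γ) ⇒ T₂ = 610×(2.58)^0.286 = 800 K; V₂ = 10.8 L.
ΔU = nCvΔT = 0.297×20.8×(800−610) = 1180 J.
Q = 0 for an adiabatic process, so W = −ΔU = -1180 J.

-1180 J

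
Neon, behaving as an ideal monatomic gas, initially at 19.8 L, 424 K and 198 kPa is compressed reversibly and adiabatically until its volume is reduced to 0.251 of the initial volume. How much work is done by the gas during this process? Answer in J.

-8900 J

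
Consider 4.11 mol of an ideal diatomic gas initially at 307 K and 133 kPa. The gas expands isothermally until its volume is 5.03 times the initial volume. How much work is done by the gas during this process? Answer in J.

V₁ = nRT₁/P₁ = 4.11×8.314×307/133 = 78.9 L.
Isothermal: T stays 307 K; PV = const ⇒ V₂ = 397 L, P₂ = 26.4 kPa.
W = nRT ln(V₂/V₁) = 4.11×8.314×307×ln(5.03) = 16900 J.

16900 J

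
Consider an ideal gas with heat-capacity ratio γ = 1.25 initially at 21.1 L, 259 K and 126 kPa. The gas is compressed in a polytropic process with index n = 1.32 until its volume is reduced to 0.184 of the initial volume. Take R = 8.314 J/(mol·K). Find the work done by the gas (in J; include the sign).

n = P₁V₁/(RT₁) = 126×21.1/(8.314×259) = 1.23 mol.
Polytropic n=1.32: T₂ = T₁(V₁/V₂)^(n−1) = 259×(5.43)^0.32 = 445 K; P₂ = P₁(V₁/V₂)^n = 1180 kPa.
W = (P₁V₁−P₂V₂)/(n−1) = (126×21.1−1180×3.88)/0.32 = -5970 J.

-5970 J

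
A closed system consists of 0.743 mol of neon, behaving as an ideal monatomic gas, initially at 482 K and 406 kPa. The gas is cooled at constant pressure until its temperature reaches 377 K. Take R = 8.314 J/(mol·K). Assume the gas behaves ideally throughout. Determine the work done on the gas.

649 J

V₁ = nRT₁/P₁ = 0.743×8.314×482/406 = 7.33 L.
Isobaric: P stays 406 kPa; V/T = const ⇒ T₂ = 377 K, V₂ = 5.74 L.
W = PΔV = 406×(5.74−7.33) kPa·L = -649 J.
Work done on the gas = −W_by = 649 J.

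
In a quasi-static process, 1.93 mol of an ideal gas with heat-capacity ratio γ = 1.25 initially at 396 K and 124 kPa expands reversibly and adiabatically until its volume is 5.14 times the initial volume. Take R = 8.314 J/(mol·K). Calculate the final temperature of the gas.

V₁ = nRT₁/P₁ = 1.93×8.314×396/124 = 51.2 L.
Adiabatic: TV^(γ−1) = const ⇒ T₂ = 396×(0.195)^0.250 = 263 K; PV^γ = const ⇒ P₂ = 16.0 kPa.

263 K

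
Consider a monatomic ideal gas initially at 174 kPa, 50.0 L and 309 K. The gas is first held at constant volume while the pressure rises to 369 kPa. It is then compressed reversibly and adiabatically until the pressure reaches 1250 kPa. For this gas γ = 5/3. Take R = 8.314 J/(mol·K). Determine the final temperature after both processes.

1070 K

n = P₁V₁/(RT₁) = 174×50.0/(8.314×309) = 3.39 mol.
Step 1 — Isochoric: V stays 50.0 L; P/T = const ⇒ T₂ = 655 K, P₂ = 369 kPa.
W = 0 (no volume change).
ΔU = nCvΔT = 3.39×12.5×(655−309) = 14600 J.
Q = ΔU = 14600 J.
State after step 1: P = 369 kPa, V = 50.0 L, T = 655 K.
Step 2 — Adiabatic: T₂/T₁ = (P₂/P₁)^((γ−1)/γ) ⇒ T₂ = 655×(3.39)^0.400 = 1070 K; V₂ = 24.0 L.
ΔU = nCvΔT = 3.39×12.5×(1070−655) = 17400 J.
Q = 0 for an adiabatic process, so W = −ΔU = -17400 J.
Net over both steps: W = -17400 J, Q = 14600 J, ΔU = 32000 J.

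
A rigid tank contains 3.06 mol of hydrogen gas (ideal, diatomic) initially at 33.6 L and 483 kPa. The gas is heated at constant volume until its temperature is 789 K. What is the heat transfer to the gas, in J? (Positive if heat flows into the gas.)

T₁ = P₁V₁/(nR) = 483×33.6/(3.06×8.314) = 638 K.
Isochoric: V stays 33.6 L; P/T = const ⇒ T₂ = 789 K, P₂ = 597 kPa.
W = 0 (no volume change).
ΔU = nCvΔT = 3.06×20.8×(789−638) = 9610 J.
Q = ΔU = 9610 J.

9610 J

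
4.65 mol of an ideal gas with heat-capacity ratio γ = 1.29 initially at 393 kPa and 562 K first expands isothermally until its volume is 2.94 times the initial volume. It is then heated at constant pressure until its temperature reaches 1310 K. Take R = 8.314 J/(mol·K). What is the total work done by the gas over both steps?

52300 J

V₁ = nRT₁/P₁ = 4.65×8.314×562/393 = 55.3 L.
Step 1 — Isothermal: T stays 562 K; PV = const ⇒ V₂ = 163 L, P₂ = 134 kPa.
ΔU = 0 (ideal gas, T constant).
W = nRT ln(V₂/V₁) = 4.65×8.314×562×ln(2.94) = 23400 J.
Q = ΔU + W = 23400 J.
State after step 1: P = 134 kPa, V = 163 L, T = 562 K.
Step 2 — Isobaric: P stays 134 kPa; V/T = const ⇒ T₂ = 1310 K, V₂ = 379 L.
W = PΔV = 134×(379−163) kPa·L = 28900 J.
ΔU = nCvΔT = 4.65×28.7×(1310−562) = 99700 J.
Q = ΔU + W = nCpΔT = 129000 J.
Net over both steps: W = 52300 J, Q = 152000 J, ΔU = 99700 J.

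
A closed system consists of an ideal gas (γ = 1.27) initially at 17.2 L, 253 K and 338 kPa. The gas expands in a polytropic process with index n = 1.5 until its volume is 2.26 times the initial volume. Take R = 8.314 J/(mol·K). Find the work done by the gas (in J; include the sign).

3890 J

n = P₁V₁/(RT₁) = 338×17.2/(8.314×253) = 2.76 mol.
Polytropic n=1.5: T₂ = T₁(V₁/V₂)^(n−1) = 253×(0.442)^0.50 = 168 K; P₂ = P₁(V₁/V₂)^n = 99.5 kPa.
W = (P₁V₁−P₂V₂)/(n−1) = (338×17.2−99.5×38.9)/0.50 = 3890 J.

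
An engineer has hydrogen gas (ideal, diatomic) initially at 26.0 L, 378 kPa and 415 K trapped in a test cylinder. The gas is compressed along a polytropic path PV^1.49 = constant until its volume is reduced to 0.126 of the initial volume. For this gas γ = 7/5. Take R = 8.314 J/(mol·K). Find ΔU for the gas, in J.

43200 J

n = P₁V₁/(RT₁) = 378×26.0/(8.314×415) = 2.85 mol.
Polytropic n=1.49: T₂ = T₁(V₁/V₂)^(n−1) = 415×(7.94)^0.49 = 1150 K; P₂ = P₁(V₁/V₂)^n = 8280 kPa.
For an ideal gas ΔU = nCvΔT with Cv = (5/2)R = 20.8 J/(mol·K).
ΔU = 2.85×20.8×(1150−415) = 43200 J.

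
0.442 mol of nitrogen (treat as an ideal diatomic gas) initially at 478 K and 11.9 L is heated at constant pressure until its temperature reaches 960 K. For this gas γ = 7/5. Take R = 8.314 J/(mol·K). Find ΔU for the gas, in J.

4430 J

P₁ = nRT₁/V₁ = 0.442×8.314×478/11.9 = 148 kPa.
Isobaric: P stays 148 kPa; V/T = const ⇒ T₂ = 960 K, V₂ = 23.9 L.
For an ideal gas ΔU = nCvΔT with Cv = (5/2)R = 20.8 J/(mol·K).
ΔU = 0.442×20.8×(960−478) = 4430 J.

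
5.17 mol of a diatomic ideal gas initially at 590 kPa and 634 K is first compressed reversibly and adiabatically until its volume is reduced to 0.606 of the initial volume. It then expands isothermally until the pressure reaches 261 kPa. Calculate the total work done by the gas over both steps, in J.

35400 J

V₁ = nRT₁/P₁ = 5.17×8.314×634/590 = 46.2 L.
Step 1 — Adiabatic: TV^(γ−1) = const ⇒ T₂ = 634×(1.65)^0.400 = 775 K; PV^γ = const ⇒ P₂ = 1190 kPa.
ΔU = nCvΔT = 5.17×20.8×(775−634) = 15100 J.
Q = 0 for an adiabatic process, so W = −ΔU = -15100 J.
State after step 1: P = 1190 kPa, V = 28.0 L, T = 775 K.
Step 2 — Isothermal: T stays 775 K; PV = const ⇒ V₂ = 128 L, P₂ = 261 kPa.
ΔU = 0 (ideal gas, T constant).
W = nRT ln(V₂/V₁) = 5.17×8.314×775×ln(4.56) = 50500 J.
Q = ΔU + W = 50500 J.
Net over both steps: W = 35400 J, Q = 50500 J, ΔU = 15100 J.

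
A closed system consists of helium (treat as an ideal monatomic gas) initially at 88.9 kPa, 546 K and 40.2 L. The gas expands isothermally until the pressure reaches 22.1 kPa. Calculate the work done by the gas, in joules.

4970 J

n = P₁V₁/(RT₁) = 88.9×40.2/(8.314×546) = 0.787 mol.
Isothermal: T stays 546 K; PV = const ⇒ V₂ = 162 L, P₂ = 22.1 kPa.
W = nRT ln(V₂/V₁) = 0.787×8.314×546×ln(4.02) = 4970 J.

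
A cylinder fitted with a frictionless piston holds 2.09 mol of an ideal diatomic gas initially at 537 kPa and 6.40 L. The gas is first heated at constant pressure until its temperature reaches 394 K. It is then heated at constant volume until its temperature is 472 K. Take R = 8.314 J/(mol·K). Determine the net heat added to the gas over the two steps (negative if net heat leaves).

T₁ = P₁V₁/(nR) = 537×6.40/(2.09×8.314) = 198 K.
Step 1 — Isobaric: P stays 537 kPa; V/T = const ⇒ T₂ = 394 K, V₂ = 12.7 L.
W = PΔV = 537×(12.7−6.40) kPa·L = 3410 J.
ΔU = nCvΔT = 2.09×20.8×(394−198) = 8520 J.
Q = ΔU + W = nCpΔT = 11900 J.
State after step 1: P = 537 kPa, V = 12.7 L, T = 394 K.
Step 2 — Isochoric: V stays 12.7 L; P/T = const ⇒ T₂ = 472 K, P₂ = 643 kPa.
W = 0 (no volume change).
ΔU = nCvΔT = 2.09×20.8×(472−394) = 3390 J.
Q = ΔU = 3390 J.
Net over both steps: W = 3410 J, Q = 15300 J, ΔU = 11900 J.

15300 J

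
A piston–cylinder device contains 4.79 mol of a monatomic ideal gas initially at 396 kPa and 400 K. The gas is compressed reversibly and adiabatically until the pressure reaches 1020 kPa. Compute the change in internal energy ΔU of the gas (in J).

11000 J

V₁ = nRT₁/P₁ = 4.79×8.314×400/396 = 40.2 L.
Adiabatic: T₂/T₁ = (P₂/P₁)^((γ−1)/γ) ⇒ T₂ = 400×(2.58)^0.400 = 584 K; V₂ = 22.8 L.
For an ideal gas ΔU = nCvΔT with Cv = (3/2)R = 12.5 J/(mol·K).
ΔU = 4.79×12.5×(584−400) = 11000 J.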